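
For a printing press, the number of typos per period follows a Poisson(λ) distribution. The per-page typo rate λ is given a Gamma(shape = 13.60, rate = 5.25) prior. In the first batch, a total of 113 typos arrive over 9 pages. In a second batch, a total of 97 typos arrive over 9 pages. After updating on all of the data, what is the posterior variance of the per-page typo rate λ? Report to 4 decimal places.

With a Gamma(shape α, rate β) prior, the Poisson likelihood is conjugate: the posterior is Gamma(α + ΣXᵢ, β + n).
After batch 1: Gamma(α+S, β+n) = Gamma(13.60+113, 5.25+9) = Gamma(126.60, 14.25).
After batch 2: Gamma(α+S, β+n) = Gamma(126.60+97, 14.25+9) = Gamma(223.60, 23.25).
Var = α/β² = 223.60/23.25² = 0.4136.

0.4136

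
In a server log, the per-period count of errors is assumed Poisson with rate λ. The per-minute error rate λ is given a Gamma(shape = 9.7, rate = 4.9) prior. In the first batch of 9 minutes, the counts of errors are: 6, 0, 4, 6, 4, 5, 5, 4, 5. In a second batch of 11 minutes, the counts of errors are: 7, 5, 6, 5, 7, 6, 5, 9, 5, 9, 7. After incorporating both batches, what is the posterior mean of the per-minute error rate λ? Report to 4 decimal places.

4.8072

With a Gamma(shape α, rate β) prior, the Poisson likelihood is conjugate: the posterior is Gamma(α + ΣXᵢ, β + n).
Batch 1: sum of counts S = 39 over n = 9 minutes.
After batch 1: Gamma(α+S, β+n) = Gamma(9.7+39, 4.9+9) = Gamma(48.7, 13.9).
Batch 2: sum of counts S = 71 over n = 11 minutes.
After batch 2: Gamma(α+S, β+n) = Gamma(48.7+71, 13.9+11) = Gamma(119.7, 24.9).
Posterior mean = α/β = 119.7/24.9 = 4.8072.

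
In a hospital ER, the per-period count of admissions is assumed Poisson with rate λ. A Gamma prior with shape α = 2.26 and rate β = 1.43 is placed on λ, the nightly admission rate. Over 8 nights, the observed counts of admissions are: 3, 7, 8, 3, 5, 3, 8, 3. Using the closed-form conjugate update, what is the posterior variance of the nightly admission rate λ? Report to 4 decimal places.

0.4752

With a Gamma(shape α, rate β) prior, the Poisson likelihood is conjugate: the posterior is Gamma(α + ΣXᵢ, β + n).
Sum of counts S = 40 over n = 8 nights.
Posterior: Gamma(α+S, β+n) = Gamma(2.26+40, 1.43+8) = Gamma(42.26, 9.43).
Var = α/β² = 42.26/9.43² = 0.4752.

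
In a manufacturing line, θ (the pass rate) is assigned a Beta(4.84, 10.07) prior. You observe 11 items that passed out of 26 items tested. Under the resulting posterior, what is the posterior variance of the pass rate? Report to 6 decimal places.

The Beta prior is conjugate to a Binomial/Bernoulli likelihood; the update adds successes to α and failures to β.
Posterior: Beta(α+k, β+n−k) = Beta(4.84+11, 10.07+15) = Beta(15.84, 25.07).
Var = αβ/((α+β)²(α+β+1)) = 15.84·25.07/(40.91²·41.91) = 0.005662.

0.005662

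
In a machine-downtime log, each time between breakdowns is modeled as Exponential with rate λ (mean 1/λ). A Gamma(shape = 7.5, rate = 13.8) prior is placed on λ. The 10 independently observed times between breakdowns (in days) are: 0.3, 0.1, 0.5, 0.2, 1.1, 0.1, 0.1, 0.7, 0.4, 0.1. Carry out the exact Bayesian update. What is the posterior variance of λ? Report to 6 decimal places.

With a Gamma(shape α, rate β) prior on the exponential rate λ, the posterior after n observations with total T = Σxᵢ is Gamma(α+n, β+T).
Sum of observations T = 3.6 days; n = 10.
Posterior: Gamma(7.5+10, 13.8+3.6) = Gamma(17.5, 17.4).
Var = α/β² = 0.057802.

0.057802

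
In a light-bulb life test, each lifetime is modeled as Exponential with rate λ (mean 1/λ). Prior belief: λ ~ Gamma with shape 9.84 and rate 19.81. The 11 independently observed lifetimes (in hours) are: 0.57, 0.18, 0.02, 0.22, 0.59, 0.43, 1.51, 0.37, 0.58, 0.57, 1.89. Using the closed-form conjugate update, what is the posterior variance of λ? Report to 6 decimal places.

0.029146

With a Gamma(shape α, rate β) prior on the exponential rate λ, the posterior after n observations with total T = Σxᵢ is Gamma(α+n, β+T).
Sum of observations T = 6.93 hours; n = 11.
Posterior: Gamma(9.84+11, 19.81+6.93) = Gamma(20.84, 26.74).
Var = α/β² = 0.029146.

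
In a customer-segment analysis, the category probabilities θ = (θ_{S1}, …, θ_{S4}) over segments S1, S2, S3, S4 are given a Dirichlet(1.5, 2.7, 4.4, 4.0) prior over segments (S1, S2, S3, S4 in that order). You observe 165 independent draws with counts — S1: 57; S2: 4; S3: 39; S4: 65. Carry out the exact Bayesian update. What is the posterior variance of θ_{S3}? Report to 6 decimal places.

The Dirichlet prior is conjugate to the Multinomial likelihood: each posterior αⱼ = prior αⱼ + observed count nⱼ.
Posterior concentration: (58.5, 6.7, 43.4, 69.0), total = 177.6.
Var[θ_j] = α_j(Σα−α_j)/((Σα)²(Σα+1)) = 43.4·134.2/(177.6²·178.6) = 0.001034.

0.001034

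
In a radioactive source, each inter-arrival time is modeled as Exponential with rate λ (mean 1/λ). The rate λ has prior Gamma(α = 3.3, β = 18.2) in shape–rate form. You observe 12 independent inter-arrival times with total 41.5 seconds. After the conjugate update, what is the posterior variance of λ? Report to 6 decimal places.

0.004293

With a Gamma(shape α, rate β) prior on the exponential rate λ, the posterior after n observations with total T = Σxᵢ is Gamma(α+n, β+T).
Posterior: Gamma(3.3+12, 18.2+41.5) = Gamma(15.3, 59.7).
Var = α/β² = 0.004293.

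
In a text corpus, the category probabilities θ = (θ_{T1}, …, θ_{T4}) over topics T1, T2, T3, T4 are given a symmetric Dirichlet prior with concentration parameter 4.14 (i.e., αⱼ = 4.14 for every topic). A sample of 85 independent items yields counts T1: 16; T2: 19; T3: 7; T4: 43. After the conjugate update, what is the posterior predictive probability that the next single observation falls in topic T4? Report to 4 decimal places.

The Dirichlet prior is conjugate to the Multinomial likelihood: each posterior αⱼ = prior αⱼ + observed count nⱼ.
Posterior concentration: (20.14, 23.14, 11.14, 47.14), total = 101.56.
P(next = T4 | data) = α_{T4}/Σα = 0.4642.

0.4642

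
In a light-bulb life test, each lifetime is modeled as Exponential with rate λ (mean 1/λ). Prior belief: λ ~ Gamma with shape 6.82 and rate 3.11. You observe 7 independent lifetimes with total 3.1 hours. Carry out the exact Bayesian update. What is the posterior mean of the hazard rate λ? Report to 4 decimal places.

With a Gamma(shape α, rate β) prior on the exponential rate λ, the posterior after n observations with total T = Σxᵢ is Gamma(α+n, β+T).
Posterior: Gamma(6.82+7, 3.11+3.1) = Gamma(13.82, 6.21).
Posterior mean of λ = α/β = 13.82/6.21 = 2.2254.

2.2254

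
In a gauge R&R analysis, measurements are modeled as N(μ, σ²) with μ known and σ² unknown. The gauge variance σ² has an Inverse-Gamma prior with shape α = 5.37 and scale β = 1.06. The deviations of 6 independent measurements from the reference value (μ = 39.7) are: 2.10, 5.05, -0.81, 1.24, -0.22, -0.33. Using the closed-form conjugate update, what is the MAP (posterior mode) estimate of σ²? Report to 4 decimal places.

1.8348

With known mean μ and an Inverse-Gamma(α, β) prior on σ², the Normal likelihood is conjugate: posterior is Inv-Gamma(α + n/2, β + Σ(xᵢ−μ)²/2).
Σ(xᵢ−μ)² = (2.10)² + (5.05)² + (-0.81)² + (1.24)² + (-0.22)² + (-0.33)² = 32.2635.
Posterior: Inv-Gamma(5.37 + 6/2, 1.06 + 32.2635/2) = Inv-Gamma(8.37, 17.19175).
Mode = β/(α+1) = 17.19175/9.37 = 1.8348.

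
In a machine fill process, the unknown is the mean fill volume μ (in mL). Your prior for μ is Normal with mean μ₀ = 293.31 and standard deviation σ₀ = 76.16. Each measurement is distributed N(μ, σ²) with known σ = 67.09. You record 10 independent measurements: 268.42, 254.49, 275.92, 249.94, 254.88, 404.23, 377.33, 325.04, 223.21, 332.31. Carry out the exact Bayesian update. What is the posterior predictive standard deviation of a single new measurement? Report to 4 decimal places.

For Normal data with known variance σ², a Normal(μ₀, σ₀²) prior on μ is conjugate. Posterior precision = 1/σ₀² + n/σ²; posterior mean is the precision-weighted average of μ₀ and x̄.
σ₀² = 76.16² = 5800.3456, σ² = 67.09² = 4501.0681; σ² + n·σ₀² = 4501.0681 + 10·5800.3456 = 62504.5241.
Posterior precision = 1/σ₀² + n/σ² = 1/5800.3456 + 10/4501.0681 = (σ² + n·σ₀²)/(σ₀²σ²) = 62504.5241/(5800.3456·4501.0681); posterior variance σₙ² = σ₀²σ²/(σ² + n·σ₀²) = 5800.3456·4501.0681/62504.5241 = 417.693774.
Predictive variance for one new observation = σₙ² + σ² = 5800.3456·4501.0681/62504.5241 + 4501.0681 = σ²·(σ₀² + 62504.5241)/62504.5241 = 4501.0681·68304.8697/62504.5241 = 4918.761874; SD = √(4501.0681·68304.8697/62504.5241) = 70.1339.

70.1339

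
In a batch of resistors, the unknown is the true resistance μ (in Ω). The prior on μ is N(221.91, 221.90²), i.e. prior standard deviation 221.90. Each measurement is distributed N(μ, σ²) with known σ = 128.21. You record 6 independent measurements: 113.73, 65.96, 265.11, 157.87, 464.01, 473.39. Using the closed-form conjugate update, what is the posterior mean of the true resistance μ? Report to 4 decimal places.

For Normal data with known variance σ², a Normal(μ₀, σ₀²) prior on μ is conjugate. Posterior precision = 1/σ₀² + n/σ²; posterior mean is the precision-weighted average of μ₀ and x̄.
Σxᵢ = 113.73 + 65.96 + 265.11 + 157.87 + 464.01 + 473.39 = 1540.07, so n·x̄ = 1540.07.
σ₀² = 221.90² = 49239.61, σ² = 128.21² = 16437.8041; σ² + n·σ₀² = 16437.8041 + 6·49239.61 = 311875.4641.
Posterior mean = (μ₀/σ₀² + n·x̄/σ²)/(1/σ₀² + n/σ²) = (σ²·μ₀ + σ₀²·n·x̄)/(σ² + n·σ₀²) = (16437.8041·221.91 + 49239.61·1540.07)/311875.4641 = 79480159.280531/311875.4641 = 254.8458.

254.8458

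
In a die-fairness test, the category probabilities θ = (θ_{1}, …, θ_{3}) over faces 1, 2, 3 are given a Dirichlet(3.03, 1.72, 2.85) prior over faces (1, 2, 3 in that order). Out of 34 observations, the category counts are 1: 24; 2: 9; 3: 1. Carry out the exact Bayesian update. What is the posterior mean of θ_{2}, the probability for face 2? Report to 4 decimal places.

0.2577

The Dirichlet prior is conjugate to the Multinomial likelihood: each posterior αⱼ = prior αⱼ + observed count nⱼ.
Posterior concentration: (27.03, 10.72, 3.85), total = 41.60.
E[θ_{2}|data] = α_{2}/Σα = 10.72/41.60 = 0.2577.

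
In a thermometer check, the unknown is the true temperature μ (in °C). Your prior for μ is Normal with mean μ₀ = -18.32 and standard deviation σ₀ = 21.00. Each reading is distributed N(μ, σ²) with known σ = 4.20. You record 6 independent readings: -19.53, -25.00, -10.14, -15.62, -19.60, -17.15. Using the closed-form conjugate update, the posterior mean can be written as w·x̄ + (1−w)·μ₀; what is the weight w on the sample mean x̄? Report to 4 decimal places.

For Normal data with known variance σ², a Normal(μ₀, σ₀²) prior on μ is conjugate. Posterior precision = 1/σ₀² + n/σ²; posterior mean is the precision-weighted average of μ₀ and x̄.
σ₀² = 21.00² = 441, σ² = 4.20² = 17.64. Prior precision 1/σ₀² = 1/441; data precision n/σ² = 6/17.64.
w = (n/σ²)/(1/σ₀² + n/σ²) = n·σ₀²/(σ² + n·σ₀²) = 6·441/(17.64 + 6·441) = 2646/2663.64 = 0.9934.

0.9934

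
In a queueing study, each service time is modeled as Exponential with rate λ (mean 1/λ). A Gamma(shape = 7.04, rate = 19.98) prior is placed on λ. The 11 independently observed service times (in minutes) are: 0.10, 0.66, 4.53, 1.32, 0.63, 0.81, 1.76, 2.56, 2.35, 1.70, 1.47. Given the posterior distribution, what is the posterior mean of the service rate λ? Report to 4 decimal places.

With a Gamma(shape α, rate β) prior on the exponential rate λ, the posterior after n observations with total T = Σxᵢ is Gamma(α+n, β+T).
Sum of observations T = 17.89 minutes; n = 11.
Posterior: Gamma(7.04+11, 19.98+17.89) = Gamma(18.04, 37.87).
Posterior mean of λ = α/β = 18.04/37.87 = 0.4764.

0.4764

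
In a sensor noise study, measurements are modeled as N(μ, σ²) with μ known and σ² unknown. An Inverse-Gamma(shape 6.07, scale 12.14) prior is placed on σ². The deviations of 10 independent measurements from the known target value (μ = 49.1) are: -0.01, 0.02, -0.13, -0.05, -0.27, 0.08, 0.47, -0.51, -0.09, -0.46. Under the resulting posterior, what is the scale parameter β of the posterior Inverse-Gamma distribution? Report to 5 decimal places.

With known mean μ and an Inverse-Gamma(α, β) prior on σ², the Normal likelihood is conjugate: posterior is Inv-Gamma(α + n/2, β + Σ(xᵢ−μ)²/2).
Σ(xᵢ−μ)² = (-0.01)² + (0.02)² + (-0.13)² + (-0.05)² + (-0.27)² + (0.08)² + (0.47)² + (-0.51)² + (-0.09)² + (-0.46)² = 0.7999.
Posterior: Inv-Gamma(6.07 + 10/2, 12.14 + 0.7999/2) = Inv-Gamma(11.07, 12.53995).
Posterior β = 12.53995.

12.53995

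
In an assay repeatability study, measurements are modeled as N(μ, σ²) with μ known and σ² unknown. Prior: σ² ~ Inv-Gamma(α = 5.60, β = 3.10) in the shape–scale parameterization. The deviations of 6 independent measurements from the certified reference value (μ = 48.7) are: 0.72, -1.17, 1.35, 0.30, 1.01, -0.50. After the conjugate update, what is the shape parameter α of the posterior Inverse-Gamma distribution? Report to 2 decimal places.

With known mean μ and an Inverse-Gamma(α, β) prior on σ², the Normal likelihood is conjugate: posterior is Inv-Gamma(α + n/2, β + Σ(xᵢ−μ)²/2).
Σ(xᵢ−μ)² = (0.72)² + (-1.17)² + (1.35)² + (0.30)² + (1.01)² + (-0.50)² = 5.0699.
Posterior: Inv-Gamma(5.60 + 6/2, 3.10 + 5.0699/2) = Inv-Gamma(8.60, 5.63495).
Posterior α = 8.60.

8.60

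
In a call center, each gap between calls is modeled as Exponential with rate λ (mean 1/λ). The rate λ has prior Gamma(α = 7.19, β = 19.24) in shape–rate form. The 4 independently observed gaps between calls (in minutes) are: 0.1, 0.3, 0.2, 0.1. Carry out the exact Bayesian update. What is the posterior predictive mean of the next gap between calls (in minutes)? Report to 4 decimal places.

1.9568

With a Gamma(shape α, rate β) prior on the exponential rate λ, the posterior after n observations with total T = Σxᵢ is Gamma(α+n, β+T).
Sum of observations T = 0.7 minutes; n = 4.
Posterior: Gamma(7.19+4, 19.24+0.7) = Gamma(11.19, 19.94).
The predictive distribution for the next observation is Lomax; its mean is β/(α−1) = 19.94/10.19 = 1.9568.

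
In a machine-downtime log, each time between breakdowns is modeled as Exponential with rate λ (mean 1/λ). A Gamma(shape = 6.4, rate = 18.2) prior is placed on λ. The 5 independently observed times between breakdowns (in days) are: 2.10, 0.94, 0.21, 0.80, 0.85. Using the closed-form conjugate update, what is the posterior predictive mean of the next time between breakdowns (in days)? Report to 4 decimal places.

With a Gamma(shape α, rate β) prior on the exponential rate λ, the posterior after n observations with total T = Σxᵢ is Gamma(α+n, β+T).
Sum of observations T = 4.90 days; n = 5.
Posterior: Gamma(6.4+5, 18.2+4.90) = Gamma(11.4, 23.10).
The predictive distribution for the next observation is Lomax; its mean is β/(α−1) = 23.10/10.4 = 2.2212.

2.2212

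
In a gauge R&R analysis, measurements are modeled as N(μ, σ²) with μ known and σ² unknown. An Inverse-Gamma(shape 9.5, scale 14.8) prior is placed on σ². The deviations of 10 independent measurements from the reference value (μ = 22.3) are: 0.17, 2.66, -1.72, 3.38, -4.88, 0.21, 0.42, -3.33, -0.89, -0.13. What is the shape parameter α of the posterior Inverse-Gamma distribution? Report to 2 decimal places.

14.50

With known mean μ and an Inverse-Gamma(α, β) prior on σ², the Normal likelihood is conjugate: posterior is Inv-Gamma(α + n/2, β + Σ(xᵢ−μ)²/2).
Σ(xᵢ−μ)² = (0.17)² + (2.66)² + (-1.72)² + (3.38)² + (-4.88)² + (0.21)² + (0.42)² + (-3.33)² + (-0.89)² + (-0.13)² = 57.4201.
Posterior: Inv-Gamma(9.5 + 10/2, 14.8 + 57.4201/2) = Inv-Gamma(14.50, 43.51005).
Posterior α = 14.50.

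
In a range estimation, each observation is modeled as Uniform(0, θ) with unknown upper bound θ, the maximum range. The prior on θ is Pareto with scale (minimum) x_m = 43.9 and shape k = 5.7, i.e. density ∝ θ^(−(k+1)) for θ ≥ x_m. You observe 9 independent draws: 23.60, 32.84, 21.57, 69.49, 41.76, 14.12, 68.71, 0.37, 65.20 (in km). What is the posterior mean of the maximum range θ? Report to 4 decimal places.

A Pareto(scale x_m, shape k) prior on the upper bound θ of Uniform(0, θ) is conjugate: posterior is Pareto(max(x_m, max xᵢ), k + n).
Sample maximum = 69.49; prior scale x_m = 43.9 → posterior scale = max = 69.49.
Posterior shape = 5.7 + 9 = 14.7.
E[θ|data] = k·x_m/(k−1) = 14.7·69.49/13.7 = 74.5623.

74.5623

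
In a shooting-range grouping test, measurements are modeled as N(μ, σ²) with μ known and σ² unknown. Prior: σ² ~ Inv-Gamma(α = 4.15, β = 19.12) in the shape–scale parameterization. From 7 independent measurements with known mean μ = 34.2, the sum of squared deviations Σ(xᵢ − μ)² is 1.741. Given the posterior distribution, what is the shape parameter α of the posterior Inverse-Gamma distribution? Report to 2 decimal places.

With known mean μ and an Inverse-Gamma(α, β) prior on σ², the Normal likelihood is conjugate: posterior is Inv-Gamma(α + n/2, β + Σ(xᵢ−μ)²/2).
Posterior: Inv-Gamma(4.15 + 7/2, 19.12 + 1.741/2) = Inv-Gamma(7.65, 19.9905).
Posterior α = 7.65.

7.65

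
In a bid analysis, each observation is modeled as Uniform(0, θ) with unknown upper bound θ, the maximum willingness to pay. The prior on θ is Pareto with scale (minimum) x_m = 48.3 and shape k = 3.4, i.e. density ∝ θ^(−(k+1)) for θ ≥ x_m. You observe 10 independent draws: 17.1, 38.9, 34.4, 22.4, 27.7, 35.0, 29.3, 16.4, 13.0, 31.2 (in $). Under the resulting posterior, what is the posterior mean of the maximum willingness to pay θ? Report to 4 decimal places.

52.1952

A Pareto(scale x_m, shape k) prior on the upper bound θ of Uniform(0, θ) is conjugate: posterior is Pareto(max(x_m, max xᵢ), k + n).
Sample maximum = 38.9; prior scale x_m = 48.3 → posterior scale = max = 48.3.
Posterior shape = 3.4 + 10 = 13.4.
E[θ|data] = k·x_m/(k−1) = 13.4·48.3/12.4 = 52.1952.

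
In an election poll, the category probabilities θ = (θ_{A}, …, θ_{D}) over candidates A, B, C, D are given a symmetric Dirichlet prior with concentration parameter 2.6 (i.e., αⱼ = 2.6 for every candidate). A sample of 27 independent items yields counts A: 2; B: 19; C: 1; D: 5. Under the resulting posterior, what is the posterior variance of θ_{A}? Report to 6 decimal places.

0.002809

The Dirichlet prior is conjugate to the Multinomial likelihood: each posterior αⱼ = prior αⱼ + observed count nⱼ.
Posterior concentration: (4.6, 21.6, 3.6, 7.6), total = 37.4.
Var[θ_j] = α_j(Σα−α_j)/((Σα)²(Σα+1)) = 4.6·32.8/(37.4²·38.4) = 0.002809.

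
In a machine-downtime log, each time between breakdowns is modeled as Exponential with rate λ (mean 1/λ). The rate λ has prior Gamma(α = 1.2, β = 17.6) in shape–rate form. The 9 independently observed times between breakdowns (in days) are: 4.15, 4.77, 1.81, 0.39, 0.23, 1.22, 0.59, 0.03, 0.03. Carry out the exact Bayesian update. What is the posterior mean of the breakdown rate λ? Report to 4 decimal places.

0.3310

With a Gamma(shape α, rate β) prior on the exponential rate λ, the posterior after n observations with total T = Σxᵢ is Gamma(α+n, β+T).
Sum of observations T = 13.22 days; n = 9.
Posterior: Gamma(1.2+9, 17.6+13.22) = Gamma(10.2, 30.82).
Posterior mean of λ = α/β = 10.2/30.82 = 0.3310.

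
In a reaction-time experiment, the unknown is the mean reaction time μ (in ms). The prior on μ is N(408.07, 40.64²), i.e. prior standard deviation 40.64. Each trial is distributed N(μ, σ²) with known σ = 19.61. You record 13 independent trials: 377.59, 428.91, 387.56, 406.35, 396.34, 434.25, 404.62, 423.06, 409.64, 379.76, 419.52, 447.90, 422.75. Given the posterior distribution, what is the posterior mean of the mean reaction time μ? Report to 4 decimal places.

For Normal data with known variance σ², a Normal(μ₀, σ₀²) prior on μ is conjugate. Posterior precision = 1/σ₀² + n/σ²; posterior mean is the precision-weighted average of μ₀ and x̄.
Σxᵢ = 377.59 + 428.91 + 387.56 + 406.35 + 396.34 + 434.25 + 404.62 + 423.06 + 409.64 + 379.76 + 419.52 + 447.90 + 422.75 = 5338.25, so n·x̄ = 5338.25.
σ₀² = 40.64² = 1651.6096, σ² = 19.61² = 384.5521; σ² + n·σ₀² = 384.5521 + 13·1651.6096 = 21855.4769.
Posterior mean = (μ₀/σ₀² + n·x̄/σ²)/(1/σ₀² + n/σ²) = (σ²·μ₀ + σ₀²·n·x̄)/(σ² + n·σ₀²) = (384.5521·408.07 + 1651.6096·5338.25)/21855.4769 = 8973629.122647/21855.4769 = 410.5895.

410.5895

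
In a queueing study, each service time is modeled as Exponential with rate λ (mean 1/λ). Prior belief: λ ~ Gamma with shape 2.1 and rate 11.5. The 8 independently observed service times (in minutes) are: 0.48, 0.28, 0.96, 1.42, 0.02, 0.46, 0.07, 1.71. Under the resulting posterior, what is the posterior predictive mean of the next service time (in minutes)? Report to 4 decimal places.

With a Gamma(shape α, rate β) prior on the exponential rate λ, the posterior after n observations with total T = Σxᵢ is Gamma(α+n, β+T).
Sum of observations T = 5.40 minutes; n = 8.
Posterior: Gamma(2.1+8, 11.5+5.40) = Gamma(10.1, 16.90).
The predictive distribution for the next observation is Lomax; its mean is β/(α−1) = 16.90/9.1 = 1.8571.

1.8571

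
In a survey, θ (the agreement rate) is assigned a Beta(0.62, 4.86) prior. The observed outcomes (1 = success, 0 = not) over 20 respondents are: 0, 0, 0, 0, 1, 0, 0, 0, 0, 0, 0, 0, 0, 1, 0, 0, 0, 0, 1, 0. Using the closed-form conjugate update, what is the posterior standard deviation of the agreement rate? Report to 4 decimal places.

0.0678

The Beta prior is conjugate to a Binomial/Bernoulli likelihood; the update adds successes to α and failures to β.
Posterior: Beta(α+k, β+n−k) = Beta(0.62+3, 4.86+17) = Beta(3.62, 21.86).
Var = αβ/((α+β)²(α+β+1)) = 3.62·21.86/(25.48²·26.48) = 0.00460301; SD = √0.00460301 = 0.0678.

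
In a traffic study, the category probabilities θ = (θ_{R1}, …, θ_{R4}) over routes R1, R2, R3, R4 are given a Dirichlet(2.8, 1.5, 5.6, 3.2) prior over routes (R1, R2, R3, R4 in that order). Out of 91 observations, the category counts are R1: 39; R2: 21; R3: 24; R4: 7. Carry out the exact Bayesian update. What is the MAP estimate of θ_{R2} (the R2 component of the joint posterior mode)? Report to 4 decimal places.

The Dirichlet prior is conjugate to the Multinomial likelihood: each posterior αⱼ = prior αⱼ + observed count nⱼ.
Posterior concentration: (41.8, 22.5, 29.6, 10.2), total = 104.1.
Joint mode component: (α_{R2}−1)/(Σα−K) = 21.5/100.1 = 0.2148.

0.2148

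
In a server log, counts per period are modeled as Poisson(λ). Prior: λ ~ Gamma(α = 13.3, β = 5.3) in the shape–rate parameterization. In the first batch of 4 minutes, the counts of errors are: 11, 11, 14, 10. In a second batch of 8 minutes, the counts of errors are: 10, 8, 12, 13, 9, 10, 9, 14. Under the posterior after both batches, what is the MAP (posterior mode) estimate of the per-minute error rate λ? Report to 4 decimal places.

With a Gamma(shape α, rate β) prior, the Poisson likelihood is conjugate: the posterior is Gamma(α + ΣXᵢ, β + n).
Batch 1: sum of counts S = 46 over n = 4 minutes.
After batch 1: Gamma(α+S, β+n) = Gamma(13.3+46, 5.3+4) = Gamma(59.3, 9.3).
Batch 2: sum of counts S = 85 over n = 8 minutes.
After batch 2: Gamma(α+S, β+n) = Gamma(59.3+85, 9.3+8) = Gamma(144.3, 17.3).
Mode of Gamma(α,β) for α≥1 is (α−1)/β = 143.3/17.3 = 8.2832.

8.2832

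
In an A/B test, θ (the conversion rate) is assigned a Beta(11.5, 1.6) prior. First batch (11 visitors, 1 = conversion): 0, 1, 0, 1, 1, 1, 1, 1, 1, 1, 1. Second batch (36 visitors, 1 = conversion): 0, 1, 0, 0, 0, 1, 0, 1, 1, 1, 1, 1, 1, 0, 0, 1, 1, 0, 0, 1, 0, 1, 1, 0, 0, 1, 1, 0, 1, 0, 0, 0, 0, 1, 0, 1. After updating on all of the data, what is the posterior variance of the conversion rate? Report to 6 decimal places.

The Beta prior is conjugate to a Binomial/Bernoulli likelihood; the update adds successes to α and failures to β.
After batch 1: Beta(11.5+9, 1.6+2) = Beta(20.5, 3.6).
After batch 2: Beta(20.5+18, 3.6+18) = Beta(38.5, 21.6).
Var = αβ/((α+β)²(α+β+1)) = 38.5·21.6/(60.1²·61.1) = 0.003768.

0.003768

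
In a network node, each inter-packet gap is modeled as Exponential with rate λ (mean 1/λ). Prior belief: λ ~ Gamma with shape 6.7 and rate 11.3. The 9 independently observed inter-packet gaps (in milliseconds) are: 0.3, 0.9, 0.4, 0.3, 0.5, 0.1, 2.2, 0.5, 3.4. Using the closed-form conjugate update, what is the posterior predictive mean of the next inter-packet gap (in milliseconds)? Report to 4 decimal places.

1.3537

With a Gamma(shape α, rate β) prior on the exponential rate λ, the posterior after n observations with total T = Σxᵢ is Gamma(α+n, β+T).
Sum of observations T = 8.6 milliseconds; n = 9.
Posterior: Gamma(6.7+9, 11.3+8.6) = Gamma(15.7, 19.9).
The predictive distribution for the next observation is Lomax; its mean is β/(α−1) = 19.9/14.7 = 1.3537.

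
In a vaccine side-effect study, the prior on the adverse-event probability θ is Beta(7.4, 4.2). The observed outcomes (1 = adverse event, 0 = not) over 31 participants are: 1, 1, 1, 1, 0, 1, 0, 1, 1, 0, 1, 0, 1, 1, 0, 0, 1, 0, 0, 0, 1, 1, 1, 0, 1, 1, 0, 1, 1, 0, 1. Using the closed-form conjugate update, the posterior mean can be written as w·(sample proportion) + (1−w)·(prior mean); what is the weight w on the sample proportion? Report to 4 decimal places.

0.7277

The Beta prior is conjugate to a Binomial/Bernoulli likelihood; the update adds successes to α and failures to β.
Posterior mean = (α₀+k)/(α₀+β₀+n) = [n/(α₀+β₀+n)]·(k/n) + [(α₀+β₀)/(α₀+β₀+n)]·α₀/(α₀+β₀), so only n and the prior enter the weight.
The weight on the data is w = n/(α₀+β₀+n) = 31/(7.4+4.2+31) = 31/42.6 = 0.7277.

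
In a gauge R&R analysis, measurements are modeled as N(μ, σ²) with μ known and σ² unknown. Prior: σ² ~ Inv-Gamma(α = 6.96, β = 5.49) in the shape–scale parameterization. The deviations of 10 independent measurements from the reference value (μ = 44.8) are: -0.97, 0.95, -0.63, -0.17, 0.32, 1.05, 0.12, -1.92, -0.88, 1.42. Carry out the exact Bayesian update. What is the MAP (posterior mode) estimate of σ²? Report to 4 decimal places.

With known mean μ and an Inverse-Gamma(α, β) prior on σ², the Normal likelihood is conjugate: posterior is Inv-Gamma(α + n/2, β + Σ(xᵢ−μ)²/2).
Σ(xᵢ−μ)² = (-0.97)² + (0.95)² + (-0.63)² + (-0.17)² + (0.32)² + (1.05)² + (0.12)² + (-1.92)² + (-0.88)² + (1.42)² = 9.9657.
Posterior: Inv-Gamma(6.96 + 10/2, 5.49 + 9.9657/2) = Inv-Gamma(11.96, 10.47285).
Mode = β/(α+1) = 10.47285/12.96 = 0.8081.

0.8081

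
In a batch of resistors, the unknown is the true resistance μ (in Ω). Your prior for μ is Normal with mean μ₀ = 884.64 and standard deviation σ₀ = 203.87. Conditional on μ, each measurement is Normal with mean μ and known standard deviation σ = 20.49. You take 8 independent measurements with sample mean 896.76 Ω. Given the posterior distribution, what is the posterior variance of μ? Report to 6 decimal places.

52.413832

For Normal data with known variance σ², a Normal(μ₀, σ₀²) prior on μ is conjugate. Posterior precision = 1/σ₀² + n/σ²; posterior mean is the precision-weighted average of μ₀ and x̄.
σ₀² = 203.87² = 41562.9769, σ² = 20.49² = 419.8401; σ² + n·σ₀² = 419.8401 + 8·41562.9769 = 332923.6553.
Posterior precision = 1/σ₀² + n/σ² = 1/41562.9769 + 8/419.8401 = (σ² + n·σ₀²)/(σ₀²σ²) = 332923.6553/(41562.9769·419.8401); posterior variance σₙ² = σ₀²σ²/(σ² + n·σ₀²) = 41562.9769·419.8401/332923.6553 = 52.413832.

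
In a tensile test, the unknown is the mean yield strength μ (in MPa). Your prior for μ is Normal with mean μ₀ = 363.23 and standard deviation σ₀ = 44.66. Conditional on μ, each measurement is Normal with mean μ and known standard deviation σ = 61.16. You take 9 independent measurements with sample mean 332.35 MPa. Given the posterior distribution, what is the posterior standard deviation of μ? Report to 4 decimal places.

18.5458

For Normal data with known variance σ², a Normal(μ₀, σ₀²) prior on μ is conjugate. Posterior precision = 1/σ₀² + n/σ²; posterior mean is the precision-weighted average of μ₀ and x̄.
σ₀² = 44.66² = 1994.5156, σ² = 61.16² = 3740.5456; σ² + n·σ₀² = 3740.5456 + 9·1994.5156 = 21691.186.
Posterior precision = 1/σ₀² + n/σ² = 1/1994.5156 + 9/3740.5456 = (σ² + n·σ₀²)/(σ₀²σ²) = 21691.186/(1994.5156·3740.5456); posterior variance σₙ² = σ₀²σ²/(σ² + n·σ₀²) = 1994.5156·3740.5456/21691.186 = 343.945073.
Posterior SD = √σₙ² = √(1994.5156·3740.5456/21691.186) = 18.5458.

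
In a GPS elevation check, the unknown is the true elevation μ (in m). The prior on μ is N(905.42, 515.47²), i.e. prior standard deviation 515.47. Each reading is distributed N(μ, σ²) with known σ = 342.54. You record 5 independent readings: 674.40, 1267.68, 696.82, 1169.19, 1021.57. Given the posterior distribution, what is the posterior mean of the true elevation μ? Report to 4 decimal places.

For Normal data with known variance σ², a Normal(μ₀, σ₀²) prior on μ is conjugate. Posterior precision = 1/σ₀² + n/σ²; posterior mean is the precision-weighted average of μ₀ and x̄.
Σxᵢ = 674.40 + 1267.68 + 696.82 + 1169.19 + 1021.57 = 4829.66, so n·x̄ = 4829.66.
σ₀² = 515.47² = 265709.3209, σ² = 342.54² = 117333.6516; σ² + n·σ₀² = 117333.6516 + 5·265709.3209 = 1445880.2561.
Posterior mean = (μ₀/σ₀² + n·x̄/σ²)/(1/σ₀² + n/σ²) = (σ²·μ₀ + σ₀²·n·x̄)/(σ² + n·σ₀²) = (117333.6516·905.42 + 265709.3209·4829.66)/1445880.2561 = 1389521913.609566/1445880.2561 = 961.0214.

961.0214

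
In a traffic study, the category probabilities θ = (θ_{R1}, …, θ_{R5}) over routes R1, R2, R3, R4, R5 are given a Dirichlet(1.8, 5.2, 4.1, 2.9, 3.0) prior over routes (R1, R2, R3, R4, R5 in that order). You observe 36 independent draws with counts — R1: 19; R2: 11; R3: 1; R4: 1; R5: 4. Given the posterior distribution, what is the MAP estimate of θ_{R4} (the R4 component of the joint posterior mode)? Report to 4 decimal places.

0.0604

The Dirichlet prior is conjugate to the Multinomial likelihood: each posterior αⱼ = prior αⱼ + observed count nⱼ.
Posterior concentration: (20.8, 16.2, 5.1, 3.9, 7.0), total = 53.0.
Joint mode component: (α_{R4}−1)/(Σα−K) = 2.9/48.0 = 0.0604.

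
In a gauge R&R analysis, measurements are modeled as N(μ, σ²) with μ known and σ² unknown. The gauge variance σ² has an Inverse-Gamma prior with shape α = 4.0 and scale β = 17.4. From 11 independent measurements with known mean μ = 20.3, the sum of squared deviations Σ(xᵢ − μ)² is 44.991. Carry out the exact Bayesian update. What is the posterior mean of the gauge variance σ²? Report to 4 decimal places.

With known mean μ and an Inverse-Gamma(α, β) prior on σ², the Normal likelihood is conjugate: posterior is Inv-Gamma(α + n/2, β + Σ(xᵢ−μ)²/2).
Posterior: Inv-Gamma(4.0 + 11/2, 17.4 + 44.991/2) = Inv-Gamma(9.50, 39.8955).
E[σ²|data] = β/(α−1) = 39.8955/8.50 = 4.6936.

4.6936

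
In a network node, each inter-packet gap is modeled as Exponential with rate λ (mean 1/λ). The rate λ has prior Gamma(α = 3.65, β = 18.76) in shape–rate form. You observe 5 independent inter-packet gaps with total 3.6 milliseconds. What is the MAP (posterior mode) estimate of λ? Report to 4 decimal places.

0.3421

With a Gamma(shape α, rate β) prior on the exponential rate λ, the posterior after n observations with total T = Σxᵢ is Gamma(α+n, β+T).
Posterior: Gamma(3.65+5, 18.76+3.6) = Gamma(8.65, 22.36).
Mode = (α−1)/β = 0.3421.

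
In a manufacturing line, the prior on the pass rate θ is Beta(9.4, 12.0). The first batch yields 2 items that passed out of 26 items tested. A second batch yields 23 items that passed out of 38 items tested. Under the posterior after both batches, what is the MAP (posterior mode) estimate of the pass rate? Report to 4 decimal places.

0.4005

The Beta prior is conjugate to a Binomial/Bernoulli likelihood; the update adds successes to α and failures to β.
After batch 1: Beta(9.4+2, 12.0+24) = Beta(11.4, 36.0).
After batch 2: Beta(11.4+23, 36.0+15) = Beta(34.4, 51.0).
Mode of Beta(a,b) for a,b>1 is (a−1)/(a+b−2) = 33.4/83.4 = 0.4005.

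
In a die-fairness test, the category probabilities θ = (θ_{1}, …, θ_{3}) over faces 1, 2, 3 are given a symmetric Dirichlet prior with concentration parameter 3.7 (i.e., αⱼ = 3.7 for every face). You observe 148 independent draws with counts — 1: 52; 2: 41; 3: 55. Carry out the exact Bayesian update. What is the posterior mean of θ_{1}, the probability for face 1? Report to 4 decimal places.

0.3501

The Dirichlet prior is conjugate to the Multinomial likelihood: each posterior αⱼ = prior αⱼ + observed count nⱼ.
Posterior concentration: (55.7, 44.7, 58.7), total = 159.1.
E[θ_{1}|data] = α_{1}/Σα = 55.7/159.1 = 0.3501.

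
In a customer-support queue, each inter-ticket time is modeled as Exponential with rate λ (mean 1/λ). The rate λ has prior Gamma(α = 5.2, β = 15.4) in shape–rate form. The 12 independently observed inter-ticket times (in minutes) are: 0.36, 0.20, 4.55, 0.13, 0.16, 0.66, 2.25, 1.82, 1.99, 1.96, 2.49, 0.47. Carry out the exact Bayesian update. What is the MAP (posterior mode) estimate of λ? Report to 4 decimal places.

0.4994

With a Gamma(shape α, rate β) prior on the exponential rate λ, the posterior after n observations with total T = Σxᵢ is Gamma(α+n, β+T).
Sum of observations T = 17.04 minutes; n = 12.
Posterior: Gamma(5.2+12, 15.4+17.04) = Gamma(17.2, 32.44).
Mode = (α−1)/β = 0.4994.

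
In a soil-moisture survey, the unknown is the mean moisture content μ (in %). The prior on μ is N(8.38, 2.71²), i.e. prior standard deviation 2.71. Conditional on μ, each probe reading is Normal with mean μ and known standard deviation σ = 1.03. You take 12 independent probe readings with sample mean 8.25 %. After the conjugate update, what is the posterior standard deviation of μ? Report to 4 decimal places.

For Normal data with known variance σ², a Normal(μ₀, σ₀²) prior on μ is conjugate. Posterior precision = 1/σ₀² + n/σ²; posterior mean is the precision-weighted average of μ₀ and x̄.
σ₀² = 2.71² = 7.3441, σ² = 1.03² = 1.0609; σ² + n·σ₀² = 1.0609 + 12·7.3441 = 89.1901.
Posterior precision = 1/σ₀² + n/σ² = 1/7.3441 + 12/1.0609 = (σ² + n·σ₀²)/(σ₀²σ²) = 89.1901/(7.3441·1.0609); posterior variance σₙ² = σ₀²σ²/(σ² + n·σ₀²) = 7.3441·1.0609/89.1901 = 0.087357.
Posterior SD = √σₙ² = √(7.3441·1.0609/89.1901) = 0.2956.

0.2956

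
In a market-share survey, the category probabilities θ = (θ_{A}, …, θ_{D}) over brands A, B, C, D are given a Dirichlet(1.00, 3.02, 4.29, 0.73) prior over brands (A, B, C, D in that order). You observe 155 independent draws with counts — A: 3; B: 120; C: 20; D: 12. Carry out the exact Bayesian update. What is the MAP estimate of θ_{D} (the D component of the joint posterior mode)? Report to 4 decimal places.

The Dirichlet prior is conjugate to the Multinomial likelihood: each posterior αⱼ = prior αⱼ + observed count nⱼ.
Posterior concentration: (4.00, 123.02, 24.29, 12.73), total = 164.04.
Joint mode component: (α_{D}−1)/(Σα−K) = 11.73/160.04 = 0.0733.

0.0733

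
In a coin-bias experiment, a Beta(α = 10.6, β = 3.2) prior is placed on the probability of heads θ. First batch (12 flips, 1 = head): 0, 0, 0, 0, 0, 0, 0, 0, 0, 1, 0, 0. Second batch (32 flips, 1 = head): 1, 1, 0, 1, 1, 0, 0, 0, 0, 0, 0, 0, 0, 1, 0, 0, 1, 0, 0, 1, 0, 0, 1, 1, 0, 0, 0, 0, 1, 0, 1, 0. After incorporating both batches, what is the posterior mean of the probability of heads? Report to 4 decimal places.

0.3910

The Beta prior is conjugate to a Binomial/Bernoulli likelihood; the update adds successes to α and failures to β.
After batch 1: Beta(10.6+1, 3.2+11) = Beta(11.6, 14.2).
After batch 2: Beta(11.6+11, 14.2+21) = Beta(22.6, 35.2).
Posterior mean = α/(α+β) = 22.6/57.8 = 0.3910.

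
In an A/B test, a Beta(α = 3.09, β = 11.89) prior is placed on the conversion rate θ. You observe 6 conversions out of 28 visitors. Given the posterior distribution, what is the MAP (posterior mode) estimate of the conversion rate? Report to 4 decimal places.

The Beta prior is conjugate to a Binomial/Bernoulli likelihood; the update adds successes to α and failures to β.
Posterior: Beta(α+k, β+n−k) = Beta(3.09+6, 11.89+22) = Beta(9.09, 33.89).
Mode of Beta(a,b) for a,b>1 is (a−1)/(a+b−2) = 8.09/40.98 = 0.1974.

0.1974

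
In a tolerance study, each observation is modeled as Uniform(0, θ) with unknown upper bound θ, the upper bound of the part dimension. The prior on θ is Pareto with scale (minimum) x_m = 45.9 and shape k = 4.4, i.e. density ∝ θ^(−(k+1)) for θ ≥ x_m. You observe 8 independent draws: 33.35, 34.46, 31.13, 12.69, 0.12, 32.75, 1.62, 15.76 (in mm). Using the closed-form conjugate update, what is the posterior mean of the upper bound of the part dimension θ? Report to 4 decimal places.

A Pareto(scale x_m, shape k) prior on the upper bound θ of Uniform(0, θ) is conjugate: posterior is Pareto(max(x_m, max xᵢ), k + n).
Sample maximum = 34.46; prior scale x_m = 45.9 → posterior scale = max = 45.90.
Posterior shape = 4.4 + 8 = 12.4.
E[θ|data] = k·x_m/(k−1) = 12.4·45.90/11.4 = 49.9263.

49.9263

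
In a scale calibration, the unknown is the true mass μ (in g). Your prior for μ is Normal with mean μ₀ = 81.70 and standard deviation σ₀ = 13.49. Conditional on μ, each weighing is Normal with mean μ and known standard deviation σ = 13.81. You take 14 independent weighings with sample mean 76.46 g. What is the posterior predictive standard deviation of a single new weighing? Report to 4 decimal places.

For Normal data with known variance σ², a Normal(μ₀, σ₀²) prior on μ is conjugate. Posterior precision = 1/σ₀² + n/σ²; posterior mean is the precision-weighted average of μ₀ and x̄.
σ₀² = 13.49² = 181.9801, σ² = 13.81² = 190.7161; σ² + n·σ₀² = 190.7161 + 14·181.9801 = 2738.4375.
Posterior precision = 1/σ₀² + n/σ² = 1/181.9801 + 14/190.7161 = (σ² + n·σ₀²)/(σ₀²σ²) = 2738.4375/(181.9801·190.7161); posterior variance σₙ² = σ₀²σ²/(σ² + n·σ₀²) = 181.9801·190.7161/2738.4375 = 12.673846.
Predictive variance for one new observation = σₙ² + σ² = 181.9801·190.7161/2738.4375 + 190.7161 = σ²·(σ₀² + 2738.4375)/2738.4375 = 190.7161·2920.4176/2738.4375 = 203.389946; SD = √(190.7161·2920.4176/2738.4375) = 14.2615.

14.2615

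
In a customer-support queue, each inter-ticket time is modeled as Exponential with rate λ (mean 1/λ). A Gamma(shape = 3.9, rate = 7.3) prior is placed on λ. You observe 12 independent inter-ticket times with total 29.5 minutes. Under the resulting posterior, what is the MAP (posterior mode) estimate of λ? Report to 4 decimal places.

With a Gamma(shape α, rate β) prior on the exponential rate λ, the posterior after n observations with total T = Σxᵢ is Gamma(α+n, β+T).
Posterior: Gamma(3.9+12, 7.3+29.5) = Gamma(15.9, 36.8).
Mode = (α−1)/β = 0.4049.

0.4049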